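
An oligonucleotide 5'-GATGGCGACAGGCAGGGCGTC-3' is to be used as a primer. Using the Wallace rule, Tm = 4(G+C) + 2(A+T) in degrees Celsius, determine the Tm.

Base counts: T=2, A=4, C=5, G=10
So N_AT = 6 and N_GC = 15.
Tm = 2×6 + 4×15 = 72°C

72°C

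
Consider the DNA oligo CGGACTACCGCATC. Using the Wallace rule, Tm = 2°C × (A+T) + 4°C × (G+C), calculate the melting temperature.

Scanning the sequence gives G=3, C=6, A=3, T=2.
A+T = 5, G+C = 9
Tm = 2(5) + 4(9) = 10 + 36 = 46°C

46°C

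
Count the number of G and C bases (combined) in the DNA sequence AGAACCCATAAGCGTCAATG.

A=8, G=4, T=3, C=5
Total G or C: 4 + 5 = 9

9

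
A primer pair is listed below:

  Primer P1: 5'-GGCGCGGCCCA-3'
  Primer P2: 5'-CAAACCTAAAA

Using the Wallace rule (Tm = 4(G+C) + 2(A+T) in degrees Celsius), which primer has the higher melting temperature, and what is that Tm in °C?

Primer P1, 42°C

Primer P1: A+T=1, G+C=10 → Tm = 2(1)+4(10) = 42°C
Primer P2: A+T=8, G+C=3 → Tm = 2(8)+4(3) = 28°C
42°C vs 28°C → primer P1 is higher.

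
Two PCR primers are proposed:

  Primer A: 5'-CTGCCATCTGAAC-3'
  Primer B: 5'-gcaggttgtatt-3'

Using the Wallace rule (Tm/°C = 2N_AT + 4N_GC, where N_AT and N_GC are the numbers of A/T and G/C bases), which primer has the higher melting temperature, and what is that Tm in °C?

Primer A: A+T=6, G+C=7 → Tm = 2(6)+4(7) = 40°C
Primer B: A+T=7, G+C=5 → Tm = 2(7)+4(5) = 34°C
40°C vs 34°C → primer A is higher.

Primer A, 40°C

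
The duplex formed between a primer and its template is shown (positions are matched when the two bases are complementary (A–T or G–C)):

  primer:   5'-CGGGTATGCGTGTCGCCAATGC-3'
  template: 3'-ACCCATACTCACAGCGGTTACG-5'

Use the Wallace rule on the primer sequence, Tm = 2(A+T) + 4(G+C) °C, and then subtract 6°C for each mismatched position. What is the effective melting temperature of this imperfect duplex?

Primer base counts: A=3, T=5, G=8, C=6 → A+T=8, G+C=14
Perfect-match Tm = 2(8) + 4(14) = 16 + 56 = 72°C
Mismatches (positions where the bases are not complementary): 2 (at positions 1, 9)
Effective Tm = 72 − 2×6 = 72 − 12 = 60°C

60°C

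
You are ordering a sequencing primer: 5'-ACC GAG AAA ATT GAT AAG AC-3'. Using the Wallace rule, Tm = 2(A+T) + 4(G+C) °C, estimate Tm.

54°C

Counting bases: C=3, A=10, T=3, G=4
A+T = 13, G+C = 7
Tm = 4·7 + 2·13 = 28 + 26 = 54°C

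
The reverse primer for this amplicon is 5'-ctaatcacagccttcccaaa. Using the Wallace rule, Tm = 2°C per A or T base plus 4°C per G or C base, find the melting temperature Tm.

C=8, A=7, G=1, T=4
So N_AT = 11 and N_GC = 9.
Tm = 4·9 + 2·11 = 36 + 22 = 58°C

58°C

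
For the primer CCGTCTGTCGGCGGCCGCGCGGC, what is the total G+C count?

Scanning the sequence gives G=10, C=10, A=0, T=3.
G+C = 10 + 10 = 20

20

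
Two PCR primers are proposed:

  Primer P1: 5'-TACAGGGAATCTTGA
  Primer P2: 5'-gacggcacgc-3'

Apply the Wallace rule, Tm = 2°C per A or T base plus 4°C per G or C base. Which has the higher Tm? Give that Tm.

Primer P1, 42°C

Primer P1: A+T=9, G+C=6 → Tm = 2(9)+4(6) = 42°C
Primer P2: A+T=2, G+C=8 → Tm = 2(2)+4(8) = 36°C
42°C vs 36°C → primer P1 is higher.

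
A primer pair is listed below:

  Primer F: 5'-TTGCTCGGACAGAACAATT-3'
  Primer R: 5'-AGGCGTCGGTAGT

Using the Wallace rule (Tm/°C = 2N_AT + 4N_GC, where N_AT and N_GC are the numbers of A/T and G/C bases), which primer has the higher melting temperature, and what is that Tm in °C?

Primer F: A+T=11, G+C=8 → Tm = 2(11)+4(8) = 54°C
Primer R: A+T=5, G+C=8 → Tm = 2(5)+4(8) = 42°C
54°C vs 42°C → primer F is higher.

Primer F, 54°C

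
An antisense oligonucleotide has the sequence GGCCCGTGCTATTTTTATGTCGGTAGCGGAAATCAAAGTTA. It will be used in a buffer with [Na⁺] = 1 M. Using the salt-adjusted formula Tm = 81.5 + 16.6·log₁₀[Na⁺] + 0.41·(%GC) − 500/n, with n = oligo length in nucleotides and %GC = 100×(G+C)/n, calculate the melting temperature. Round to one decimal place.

Length n = 41. C=7, A=10, T=13, G=11
G+C = 18, so %GC = 18/41 × 100 = 43.902%
Salt term: 16.6 × (0) = 0
GC term: 0.41 × 43.902 = 18; length term: −500/41 = −12.195
Tm = 81.5 + (0) + 18 − 12.195 = 87.305 → 87.3°C

87.3°C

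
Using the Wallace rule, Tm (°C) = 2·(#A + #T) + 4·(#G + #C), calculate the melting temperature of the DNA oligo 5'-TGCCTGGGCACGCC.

Base counts: C=6, T=2, G=5, A=1
So N_AT = 3 and N_GC = 11.
Tm = 4·11 + 2·3 = 44 + 6 = 50°C

50°C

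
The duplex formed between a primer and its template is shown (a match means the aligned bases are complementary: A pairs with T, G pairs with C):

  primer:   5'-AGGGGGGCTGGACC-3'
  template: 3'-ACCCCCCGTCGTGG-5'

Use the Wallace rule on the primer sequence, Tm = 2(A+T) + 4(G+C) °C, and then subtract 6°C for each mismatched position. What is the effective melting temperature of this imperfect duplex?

32°C

Primer base counts: A=2, T=1, G=8, C=3 → A+T=3, G+C=11
Perfect-match Tm = 2(3) + 4(11) = 6 + 44 = 50°C
Mismatches (positions where the bases are not complementary): 3 (at positions 1, 9, 11)
Effective Tm = 50 − 3×6 = 50 − 18 = 32°C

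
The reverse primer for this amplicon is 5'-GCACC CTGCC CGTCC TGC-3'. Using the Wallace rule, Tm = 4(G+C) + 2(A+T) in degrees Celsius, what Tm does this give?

64°C

Scanning the sequence gives A=1, C=10, G=4, T=3.
So N_AT = 4 and N_GC = 14.
Tm = 2(4) + 4(14) = 8 + 56 = 64°C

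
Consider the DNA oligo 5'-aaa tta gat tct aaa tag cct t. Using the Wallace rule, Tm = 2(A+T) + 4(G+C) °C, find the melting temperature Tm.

54°C

Scanning the sequence gives C=3, G=2, T=8, A=9.
AT pairs contribute 17, GC pairs contribute 5.
Tm = 4·5 + 2·17 = 20 + 34 = 54°C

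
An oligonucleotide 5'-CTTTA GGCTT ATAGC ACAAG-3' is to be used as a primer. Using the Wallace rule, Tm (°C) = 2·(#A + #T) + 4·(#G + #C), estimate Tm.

Scanning the sequence gives C=4, G=4, A=6, T=6.
AT pairs contribute 12, GC pairs contribute 8.
Tm = 4·8 + 2·12 = 32 + 24 = 56°C

56°C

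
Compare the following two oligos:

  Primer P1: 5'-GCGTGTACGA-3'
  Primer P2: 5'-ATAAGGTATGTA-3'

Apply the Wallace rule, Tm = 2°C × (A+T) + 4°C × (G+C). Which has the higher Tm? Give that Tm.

Primer P1, 32°C

Primer P1: A+T=4, G+C=6 → Tm = 2(4)+4(6) = 32°C
Primer P2: A+T=9, G+C=3 → Tm = 2(9)+4(3) = 30°C
32°C vs 30°C → primer P1 is higher.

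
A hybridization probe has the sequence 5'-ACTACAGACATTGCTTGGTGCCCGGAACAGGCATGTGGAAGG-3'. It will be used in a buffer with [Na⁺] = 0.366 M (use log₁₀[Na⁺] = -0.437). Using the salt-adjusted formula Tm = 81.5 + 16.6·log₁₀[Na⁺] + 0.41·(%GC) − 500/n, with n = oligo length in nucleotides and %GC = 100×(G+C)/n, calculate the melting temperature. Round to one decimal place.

Length n = 42. Counting bases: C=9, A=11, G=14, T=8
G+C = 23, so %GC = 23/42 × 100 = 54.762%
Salt term: 16.6 × (-0.437) = -7.254
GC term: 0.41 × 54.762 = 22.452; length term: −500/42 = −11.905
Tm = 81.5 + (-7.254) + 22.452 − 11.905 = 84.793 → 84.8°C

84.8°C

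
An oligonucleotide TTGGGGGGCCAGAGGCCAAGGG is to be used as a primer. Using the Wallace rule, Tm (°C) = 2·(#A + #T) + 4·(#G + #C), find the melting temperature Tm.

Counting bases: A=4, C=4, G=12, T=2
A+T = 6, G+C = 16
Tm = 4·16 + 2·6 = 64 + 12 = 76°C

76°C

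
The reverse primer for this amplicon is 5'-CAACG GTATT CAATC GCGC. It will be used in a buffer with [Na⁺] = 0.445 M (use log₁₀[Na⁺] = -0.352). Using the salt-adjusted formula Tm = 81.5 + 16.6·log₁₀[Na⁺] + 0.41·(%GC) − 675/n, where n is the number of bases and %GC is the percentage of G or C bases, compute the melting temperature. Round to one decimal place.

Length n = 19. Scanning the sequence gives G=4, T=4, A=5, C=6.
G+C = 10, so %GC = 10/19 × 100 = 52.632%
Salt term: 16.6 × (-0.352) = -5.843
GC term: 0.41 × 52.632 = 21.579; length term: −675/19 = −35.526
Tm = 81.5 + (-5.843) + 21.579 − 35.526 = 61.71 → 61.7°C

61.7°C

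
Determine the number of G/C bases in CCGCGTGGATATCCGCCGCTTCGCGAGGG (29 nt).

Scanning the sequence gives C=10, T=5, A=3, G=11.
Total G or C: 11 + 10 = 21

21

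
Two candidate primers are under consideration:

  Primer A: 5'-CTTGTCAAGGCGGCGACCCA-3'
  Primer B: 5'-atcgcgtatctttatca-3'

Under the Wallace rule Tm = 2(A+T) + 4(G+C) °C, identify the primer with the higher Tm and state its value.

Primer A, 66°C

Primer A: A+T=7, G+C=13 → Tm = 2(7)+4(13) = 66°C
Primer B: A+T=11, G+C=6 → Tm = 2(11)+4(6) = 46°C
66°C vs 46°C → primer A is higher.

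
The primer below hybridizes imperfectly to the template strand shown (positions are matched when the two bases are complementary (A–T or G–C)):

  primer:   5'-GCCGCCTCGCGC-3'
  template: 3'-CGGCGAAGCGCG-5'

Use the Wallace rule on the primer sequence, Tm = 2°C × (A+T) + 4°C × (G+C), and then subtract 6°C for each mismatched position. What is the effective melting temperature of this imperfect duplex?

40°C

Primer base counts: A=0, T=1, G=4, C=7 → A+T=1, G+C=11
Perfect-match Tm = 2(1) + 4(11) = 2 + 44 = 46°C
Mismatches (positions where the bases are not complementary): 1 (at position 6)
Effective Tm = 46 − 1×6 = 46 − 6 = 40°C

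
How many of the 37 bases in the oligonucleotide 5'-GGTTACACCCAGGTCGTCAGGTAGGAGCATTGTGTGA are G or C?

20

A=8, G=13, T=9, C=7
G+C = 13 + 7 = 20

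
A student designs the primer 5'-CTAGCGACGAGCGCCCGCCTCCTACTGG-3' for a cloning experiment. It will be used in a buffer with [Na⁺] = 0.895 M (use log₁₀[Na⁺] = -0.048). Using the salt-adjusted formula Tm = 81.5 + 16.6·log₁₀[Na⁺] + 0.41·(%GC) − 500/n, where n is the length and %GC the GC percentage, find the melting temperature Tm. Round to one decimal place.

Length n = 28. Scanning the sequence gives A=4, T=4, C=12, G=8.
G+C = 20, so %GC = 20/28 × 100 = 71.429%
Salt term: 16.6 × (-0.048) = -0.797
GC term: 0.41 × 71.429 = 29.286; length term: −500/28 = −17.857
Tm = 81.5 + (-0.797) + 29.286 − 17.857 = 92.132 → 92.1°C

92.1°C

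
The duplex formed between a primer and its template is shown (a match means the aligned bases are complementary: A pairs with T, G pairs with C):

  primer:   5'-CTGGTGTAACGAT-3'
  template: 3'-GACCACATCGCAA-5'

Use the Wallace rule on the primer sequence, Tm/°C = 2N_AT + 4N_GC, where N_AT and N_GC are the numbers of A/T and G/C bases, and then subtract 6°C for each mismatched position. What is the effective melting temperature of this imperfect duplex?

26°C

Primer base counts: A=3, T=4, G=4, C=2 → A+T=7, G+C=6
Perfect-match Tm = 2(7) + 4(6) = 14 + 24 = 38°C
Mismatches (positions where the bases are not complementary): 2 (at positions 9, 12)
Effective Tm = 38 − 2×6 = 38 − 12 = 26°C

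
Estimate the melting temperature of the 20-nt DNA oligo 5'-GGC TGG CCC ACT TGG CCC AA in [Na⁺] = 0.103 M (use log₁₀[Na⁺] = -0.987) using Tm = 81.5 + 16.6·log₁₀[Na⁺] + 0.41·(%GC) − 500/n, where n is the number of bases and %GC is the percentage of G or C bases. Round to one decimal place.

68.8°C

Length n = 20. Counting bases: T=3, C=8, A=3, G=6
G+C = 14, so %GC = 14/20 × 100 = 70%
Salt term: 16.6 × (-0.987) = -16.384
GC term: 0.41 × 70 = 28.7; length term: −500/20 = −25
Tm = 81.5 + (-16.384) + 28.7 − 25 = 68.816 → 68.8°C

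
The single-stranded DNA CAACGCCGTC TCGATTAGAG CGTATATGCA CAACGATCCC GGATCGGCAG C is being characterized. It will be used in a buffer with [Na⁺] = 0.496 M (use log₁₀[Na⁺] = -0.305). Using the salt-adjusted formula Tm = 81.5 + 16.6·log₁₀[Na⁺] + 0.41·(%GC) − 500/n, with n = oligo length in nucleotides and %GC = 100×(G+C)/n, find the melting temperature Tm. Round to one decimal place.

Length n = 51. Counting bases: C=16, T=9, A=13, G=13
G+C = 29, so %GC = 29/51 × 100 = 56.863%
Salt term: 16.6 × (-0.305) = -5.063
GC term: 0.41 × 56.863 = 23.314; length term: −500/51 = −9.804
Tm = 81.5 + (-5.063) + 23.314 − 9.804 = 89.947 → 89.9°C

89.9°C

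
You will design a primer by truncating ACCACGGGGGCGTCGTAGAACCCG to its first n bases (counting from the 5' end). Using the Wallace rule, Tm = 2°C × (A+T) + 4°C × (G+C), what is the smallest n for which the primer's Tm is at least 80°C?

First 23 bases: ACCACGGGGGCGTCGTAGAACCC → Tm = 78°C (< 80°C)
First 24 bases: ACCACGGGGGCGTCGTAGAACCCG → Tm = 82°C (≥ 80°C)
Since every base adds ≥2°C, Tm only increases with n, so the threshold is first crossed at n = 24.

n = 24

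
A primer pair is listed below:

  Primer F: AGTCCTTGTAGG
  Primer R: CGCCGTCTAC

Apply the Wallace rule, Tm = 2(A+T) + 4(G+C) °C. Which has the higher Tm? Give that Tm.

Primer F: A+T=6, G+C=6 → Tm = 2(6)+4(6) = 36°C
Primer R: A+T=3, G+C=7 → Tm = 2(3)+4(7) = 34°C
36°C vs 34°C → primer F is higher.

Primer F, 36°C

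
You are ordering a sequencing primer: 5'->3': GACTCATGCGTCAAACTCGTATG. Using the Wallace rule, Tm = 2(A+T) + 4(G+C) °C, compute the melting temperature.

Counting bases: G=5, T=6, A=6, C=6
A+T = 12, G+C = 11
Tm = 2×12 + 4×11 = 68°C

68°C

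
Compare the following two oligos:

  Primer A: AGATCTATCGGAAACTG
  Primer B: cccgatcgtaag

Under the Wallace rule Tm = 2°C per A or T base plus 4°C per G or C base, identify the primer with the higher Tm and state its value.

Primer A: A+T=10, G+C=7 → Tm = 2(10)+4(7) = 48°C
Primer B: A+T=5, G+C=7 → Tm = 2(5)+4(7) = 38°C
48°C vs 38°C → primer A is higher.

Primer A, 48°C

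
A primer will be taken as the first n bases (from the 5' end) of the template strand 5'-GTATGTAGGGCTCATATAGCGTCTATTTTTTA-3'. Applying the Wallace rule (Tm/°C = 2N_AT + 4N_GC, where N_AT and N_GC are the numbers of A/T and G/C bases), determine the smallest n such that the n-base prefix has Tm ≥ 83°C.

n = 31

First 30 bases: GTATGTAGGGCTCATATAGCGTCTATTTTT → Tm = 82°C (< 83°C)
First 31 bases: GTATGTAGGGCTCATATAGCGTCTATTTTTT → Tm = 84°C (≥ 83°C)
Since every base adds ≥2°C, Tm only increases with n, so the threshold is first crossed at n = 31.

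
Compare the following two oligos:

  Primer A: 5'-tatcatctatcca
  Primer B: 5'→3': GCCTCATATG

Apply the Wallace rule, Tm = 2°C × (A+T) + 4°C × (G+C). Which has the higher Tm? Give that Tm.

Primer A, 34°C

Primer A: A+T=9, G+C=4 → Tm = 2(9)+4(4) = 34°C
Primer B: A+T=5, G+C=5 → Tm = 2(5)+4(5) = 30°C
34°C vs 30°C → primer A is higher.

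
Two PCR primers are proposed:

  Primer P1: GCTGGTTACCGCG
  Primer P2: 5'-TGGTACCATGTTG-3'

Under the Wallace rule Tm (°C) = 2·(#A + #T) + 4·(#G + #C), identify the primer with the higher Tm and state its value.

Primer P1: A+T=4, G+C=9 → Tm = 2(4)+4(9) = 44°C
Primer P2: A+T=7, G+C=6 → Tm = 2(7)+4(6) = 38°C
44°C vs 38°C → primer P1 is higher.

Primer P1, 44°C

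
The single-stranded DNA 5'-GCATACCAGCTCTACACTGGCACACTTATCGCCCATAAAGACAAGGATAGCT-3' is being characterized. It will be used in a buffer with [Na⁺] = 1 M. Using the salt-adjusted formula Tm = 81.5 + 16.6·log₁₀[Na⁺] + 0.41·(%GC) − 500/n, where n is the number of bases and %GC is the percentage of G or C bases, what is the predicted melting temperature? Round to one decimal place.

91.6°C

Length n = 52. A=17, T=10, C=16, G=9
G+C = 25, so %GC = 25/52 × 100 = 48.077%
Salt term: 16.6 × (0) = 0
GC term: 0.41 × 48.077 = 19.712; length term: −500/52 = −9.615
Tm = 81.5 + (0) + 19.712 − 9.615 = 91.597 → 91.6°C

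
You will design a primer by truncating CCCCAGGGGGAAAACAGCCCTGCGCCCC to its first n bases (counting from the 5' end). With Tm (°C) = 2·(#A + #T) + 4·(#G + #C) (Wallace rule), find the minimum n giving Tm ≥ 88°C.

n = 26

First 25 bases: CCCCAGGGGGAAAACAGCCCTGCGC → Tm = 86°C (< 88°C)
First 26 bases: CCCCAGGGGGAAAACAGCCCTGCGCC → Tm = 90°C (≥ 88°C)
Each additional base adds 2°C (A/T) or 4°C (G/C), so Tm is non-decreasing in n; n = 26 is the first length to reach 88°C.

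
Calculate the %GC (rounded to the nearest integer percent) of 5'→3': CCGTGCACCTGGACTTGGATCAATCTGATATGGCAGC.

Scanning the sequence gives T=9, G=10, C=10, A=8.
G+C = 10 + 10 = 20 out of 37 bases
%GC = 20/37 × 100 = 54.05% ≈ 54%

54%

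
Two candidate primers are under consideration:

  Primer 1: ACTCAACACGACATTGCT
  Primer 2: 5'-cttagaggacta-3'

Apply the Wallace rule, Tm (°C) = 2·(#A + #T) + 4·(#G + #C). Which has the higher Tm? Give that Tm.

Primer 1, 52°C

Primer 1: A+T=10, G+C=8 → Tm = 2(10)+4(8) = 52°C
Primer 2: A+T=7, G+C=5 → Tm = 2(7)+4(5) = 34°C
52°C vs 34°C → primer 1 is higher.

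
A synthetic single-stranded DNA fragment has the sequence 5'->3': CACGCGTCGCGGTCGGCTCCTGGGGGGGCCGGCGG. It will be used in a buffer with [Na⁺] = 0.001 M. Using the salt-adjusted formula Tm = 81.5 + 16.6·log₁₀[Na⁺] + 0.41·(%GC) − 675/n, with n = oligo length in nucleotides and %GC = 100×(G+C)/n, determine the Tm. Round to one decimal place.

Length n = 35. Counting bases: A=1, C=12, T=4, G=18
G+C = 30, so %GC = 30/35 × 100 = 85.714%
Salt term: 16.6 × (-3) = -49.8
GC term: 0.41 × 85.714 = 35.143; length term: −675/35 = −19.286
Tm = 81.5 + (-49.8) + 35.143 − 19.286 = 47.557 → 47.6°C

47.6°C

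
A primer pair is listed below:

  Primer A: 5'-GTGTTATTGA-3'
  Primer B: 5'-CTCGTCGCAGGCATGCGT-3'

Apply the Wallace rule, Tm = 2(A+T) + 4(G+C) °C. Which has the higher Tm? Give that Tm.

Primer A: A+T=7, G+C=3 → Tm = 2(7)+4(3) = 26°C
Primer B: A+T=6, G+C=12 → Tm = 2(6)+4(12) = 60°C
26°C vs 60°C → primer B is higher.

Primer B, 60°C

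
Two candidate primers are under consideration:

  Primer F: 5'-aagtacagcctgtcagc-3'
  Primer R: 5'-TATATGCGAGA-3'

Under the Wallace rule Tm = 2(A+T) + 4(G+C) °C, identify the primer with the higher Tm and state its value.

Primer F: A+T=8, G+C=9 → Tm = 2(8)+4(9) = 52°C
Primer R: A+T=7, G+C=4 → Tm = 2(7)+4(4) = 30°C
52°C vs 30°C → primer F is higher.

Primer F, 52°C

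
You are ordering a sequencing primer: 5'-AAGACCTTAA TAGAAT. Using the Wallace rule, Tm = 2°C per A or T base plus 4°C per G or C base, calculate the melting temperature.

40°C

Counting bases: T=4, G=2, C=2, A=8
AT pairs contribute 12, GC pairs contribute 4.
Tm = 4·4 + 2·12 = 16 + 24 = 40°C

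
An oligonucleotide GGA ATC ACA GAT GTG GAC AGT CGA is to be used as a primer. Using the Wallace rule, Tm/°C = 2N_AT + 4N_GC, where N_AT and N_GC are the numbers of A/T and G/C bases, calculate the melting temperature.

72°C

Counting bases: T=4, C=4, G=8, A=8
So N_AT = 12 and N_GC = 12.
Tm = 2(12) + 4(12) = 24 + 48 = 72°C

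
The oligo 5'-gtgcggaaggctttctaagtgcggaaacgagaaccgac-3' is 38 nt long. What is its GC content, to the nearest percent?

Base counts: T=6, G=13, A=11, C=8
G+C = 13 + 8 = 21 out of 38 bases
%GC = 21/38 × 100 = 55.26% ≈ 55%

55%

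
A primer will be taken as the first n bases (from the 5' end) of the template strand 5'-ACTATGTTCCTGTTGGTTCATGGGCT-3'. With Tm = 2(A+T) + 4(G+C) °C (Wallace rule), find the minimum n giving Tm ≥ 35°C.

n = 13

First 12 bases: ACTATGTTCCTG → Tm = 34°C (< 35°C)
First 13 bases: ACTATGTTCCTGT → Tm = 36°C (≥ 35°C)
Since every base adds ≥2°C, Tm only increases with n, so the threshold is first crossed at n = 13.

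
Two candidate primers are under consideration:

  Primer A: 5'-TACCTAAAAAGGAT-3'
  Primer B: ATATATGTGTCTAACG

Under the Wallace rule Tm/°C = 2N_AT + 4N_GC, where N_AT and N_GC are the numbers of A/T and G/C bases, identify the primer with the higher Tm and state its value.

Primer B, 42°C

Primer A: A+T=10, G+C=4 → Tm = 2(10)+4(4) = 36°C
Primer B: A+T=11, G+C=5 → Tm = 2(11)+4(5) = 42°C
36°C vs 42°C → primer B is higher.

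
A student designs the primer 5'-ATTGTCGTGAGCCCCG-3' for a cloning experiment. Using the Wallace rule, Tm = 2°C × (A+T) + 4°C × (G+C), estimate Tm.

52°C

Counting bases: T=4, A=2, G=5, C=5
A+T = 6, G+C = 10
Tm = 2(6) + 4(10) = 12 + 40 = 52°C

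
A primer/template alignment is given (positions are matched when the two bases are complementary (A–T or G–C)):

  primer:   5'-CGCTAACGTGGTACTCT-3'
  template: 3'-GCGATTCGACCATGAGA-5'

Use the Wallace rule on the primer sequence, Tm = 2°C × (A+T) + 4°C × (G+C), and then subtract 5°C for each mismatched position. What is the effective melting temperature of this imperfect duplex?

Primer base counts: A=3, T=5, G=4, C=5 → A+T=8, G+C=9
Perfect-match Tm = 2(8) + 4(9) = 16 + 36 = 52°C
Mismatches (positions where the bases are not complementary): 2 (at positions 7, 8)
Effective Tm = 52 − 2×5 = 52 − 10 = 42°C

42°C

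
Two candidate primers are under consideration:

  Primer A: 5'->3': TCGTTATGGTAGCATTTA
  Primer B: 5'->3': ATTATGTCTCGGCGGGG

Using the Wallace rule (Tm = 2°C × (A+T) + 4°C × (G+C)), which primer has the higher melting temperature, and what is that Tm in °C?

Primer A: A+T=12, G+C=6 → Tm = 2(12)+4(6) = 48°C
Primer B: A+T=7, G+C=10 → Tm = 2(7)+4(10) = 54°C
48°C vs 54°C → primer B is higher.

Primer B, 54°C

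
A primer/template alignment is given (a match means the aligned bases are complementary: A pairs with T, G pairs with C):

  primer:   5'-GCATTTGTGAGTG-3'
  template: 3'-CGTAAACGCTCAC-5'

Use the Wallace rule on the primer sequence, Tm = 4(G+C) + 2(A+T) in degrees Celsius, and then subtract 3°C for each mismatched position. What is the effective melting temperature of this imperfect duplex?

35°C

Primer base counts: A=2, T=5, G=5, C=1 → A+T=7, G+C=6
Perfect-match Tm = 2(7) + 4(6) = 14 + 24 = 38°C
Mismatches (positions where the bases are not complementary): 1 (at position 8)
Effective Tm = 38 − 1×3 = 38 − 3 = 35°C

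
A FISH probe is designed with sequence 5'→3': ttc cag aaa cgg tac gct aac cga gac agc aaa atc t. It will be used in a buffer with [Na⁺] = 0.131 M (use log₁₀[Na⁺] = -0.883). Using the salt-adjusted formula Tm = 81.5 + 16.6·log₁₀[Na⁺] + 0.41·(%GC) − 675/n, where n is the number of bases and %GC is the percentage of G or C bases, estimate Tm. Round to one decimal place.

Length n = 37. Counting bases: T=6, C=10, G=7, A=14
G+C = 17, so %GC = 17/37 × 100 = 45.946%
Salt term: 16.6 × (-0.883) = -14.658
GC term: 0.41 × 45.946 = 18.838; length term: −675/37 = −18.243
Tm = 81.5 + (-14.658) + 18.838 − 18.243 = 67.437 → 67.4°C

67.4°C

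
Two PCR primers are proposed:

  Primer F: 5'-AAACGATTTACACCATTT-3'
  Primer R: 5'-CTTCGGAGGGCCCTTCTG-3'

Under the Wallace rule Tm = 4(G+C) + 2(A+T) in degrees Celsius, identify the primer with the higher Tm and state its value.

Primer R, 60°C

Primer F: A+T=13, G+C=5 → Tm = 2(13)+4(5) = 46°C
Primer R: A+T=6, G+C=12 → Tm = 2(6)+4(12) = 60°C
46°C vs 60°C → primer R is higher.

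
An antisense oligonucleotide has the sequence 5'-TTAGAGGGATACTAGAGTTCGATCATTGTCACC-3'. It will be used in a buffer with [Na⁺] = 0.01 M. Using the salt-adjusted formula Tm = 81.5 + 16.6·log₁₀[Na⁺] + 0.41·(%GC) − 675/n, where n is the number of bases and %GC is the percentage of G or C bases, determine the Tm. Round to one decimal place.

Length n = 33. G=8, A=9, T=10, C=6
G+C = 14, so %GC = 14/33 × 100 = 42.424%
Salt term: 16.6 × (-2) = -33.2
GC term: 0.41 × 42.424 = 17.394; length term: −675/33 = −20.455
Tm = 81.5 + (-33.2) + 17.394 − 20.455 = 45.239 → 45.2°C

45.2°C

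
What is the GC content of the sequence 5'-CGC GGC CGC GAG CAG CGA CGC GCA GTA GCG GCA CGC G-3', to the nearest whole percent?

81%

Counting bases: T=1, G=16, C=14, A=6
G+C = 16 + 14 = 30 out of 37 bases
%GC = 30/37 × 100 = 81.08% ≈ 81%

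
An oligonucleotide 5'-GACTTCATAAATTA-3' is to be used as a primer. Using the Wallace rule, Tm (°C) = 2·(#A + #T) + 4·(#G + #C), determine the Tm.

34°C

Counting bases: C=2, T=5, A=6, G=1
So N_AT = 11 and N_GC = 3.
Tm = 4·3 + 2·11 = 12 + 22 = 34°C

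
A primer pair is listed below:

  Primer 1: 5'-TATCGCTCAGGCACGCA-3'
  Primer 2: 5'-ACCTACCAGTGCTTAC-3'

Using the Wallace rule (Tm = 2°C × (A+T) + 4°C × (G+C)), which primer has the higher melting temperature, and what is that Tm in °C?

Primer 1, 54°C

Primer 1: A+T=7, G+C=10 → Tm = 2(7)+4(10) = 54°C
Primer 2: A+T=8, G+C=8 → Tm = 2(8)+4(8) = 48°C
54°C vs 48°C → primer 1 is higher.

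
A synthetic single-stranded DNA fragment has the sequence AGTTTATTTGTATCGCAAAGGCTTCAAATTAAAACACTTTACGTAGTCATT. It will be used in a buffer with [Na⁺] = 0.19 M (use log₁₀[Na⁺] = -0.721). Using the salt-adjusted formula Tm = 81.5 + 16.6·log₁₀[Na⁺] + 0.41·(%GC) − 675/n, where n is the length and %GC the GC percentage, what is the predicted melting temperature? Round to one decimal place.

68.4°C

Length n = 51. Base counts: T=19, C=8, A=17, G=7
G+C = 15, so %GC = 15/51 × 100 = 29.412%
Salt term: 16.6 × (-0.721) = -11.969
GC term: 0.41 × 29.412 = 12.059; length term: −675/51 = −13.235
Tm = 81.5 + (-11.969) + 12.059 − 13.235 = 68.355 → 68.4°C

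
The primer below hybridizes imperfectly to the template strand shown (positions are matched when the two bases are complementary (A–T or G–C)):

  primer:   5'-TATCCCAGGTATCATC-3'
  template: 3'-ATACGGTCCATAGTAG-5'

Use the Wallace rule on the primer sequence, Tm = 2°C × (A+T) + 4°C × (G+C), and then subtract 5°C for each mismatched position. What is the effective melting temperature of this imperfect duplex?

41°C

Primer base counts: A=4, T=5, G=2, C=5 → A+T=9, G+C=7
Perfect-match Tm = 2(9) + 4(7) = 18 + 28 = 46°C
Mismatches (positions where the bases are not complementary): 1 (at position 4)
Effective Tm = 46 − 1×5 = 46 − 5 = 41°C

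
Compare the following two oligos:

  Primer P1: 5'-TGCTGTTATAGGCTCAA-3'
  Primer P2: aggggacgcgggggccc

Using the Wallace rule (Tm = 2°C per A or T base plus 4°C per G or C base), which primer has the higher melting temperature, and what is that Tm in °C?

Primer P2, 64°C

Primer P1: A+T=10, G+C=7 → Tm = 2(10)+4(7) = 48°C
Primer P2: A+T=2, G+C=15 → Tm = 2(2)+4(15) = 64°C
48°C vs 64°C → primer P2 is higher.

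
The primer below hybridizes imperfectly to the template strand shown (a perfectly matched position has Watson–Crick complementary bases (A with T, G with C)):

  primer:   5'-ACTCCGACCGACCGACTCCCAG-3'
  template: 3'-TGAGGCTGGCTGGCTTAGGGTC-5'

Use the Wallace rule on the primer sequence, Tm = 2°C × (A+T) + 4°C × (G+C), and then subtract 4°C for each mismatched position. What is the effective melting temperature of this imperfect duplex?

70°C

Primer base counts: A=5, T=2, G=4, C=11 → A+T=7, G+C=15
Perfect-match Tm = 2(7) + 4(15) = 14 + 60 = 74°C
Mismatches (positions where the bases are not complementary): 1 (at position 16)
Effective Tm = 74 − 1×4 = 74 − 4 = 70°C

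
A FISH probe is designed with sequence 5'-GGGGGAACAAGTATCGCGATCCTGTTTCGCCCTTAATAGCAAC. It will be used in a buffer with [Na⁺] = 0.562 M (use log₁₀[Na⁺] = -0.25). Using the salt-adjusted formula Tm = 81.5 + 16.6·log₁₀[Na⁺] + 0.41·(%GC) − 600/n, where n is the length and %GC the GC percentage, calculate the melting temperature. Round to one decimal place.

84.4°C

Length n = 43. Scanning the sequence gives T=10, G=11, A=11, C=11.
G+C = 22, so %GC = 22/43 × 100 = 51.163%
Salt term: 16.6 × (-0.25) = -4.15
GC term: 0.41 × 51.163 = 20.977; length term: −600/43 = −13.953
Tm = 81.5 + (-4.15) + 20.977 − 13.953 = 84.374 → 84.4°C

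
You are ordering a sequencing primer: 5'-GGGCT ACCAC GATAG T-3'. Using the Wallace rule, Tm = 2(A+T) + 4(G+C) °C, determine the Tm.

Base counts: G=5, T=3, C=4, A=4
A+T = 7, G+C = 9
Tm = 2×7 + 4×9 = 50°C

50°C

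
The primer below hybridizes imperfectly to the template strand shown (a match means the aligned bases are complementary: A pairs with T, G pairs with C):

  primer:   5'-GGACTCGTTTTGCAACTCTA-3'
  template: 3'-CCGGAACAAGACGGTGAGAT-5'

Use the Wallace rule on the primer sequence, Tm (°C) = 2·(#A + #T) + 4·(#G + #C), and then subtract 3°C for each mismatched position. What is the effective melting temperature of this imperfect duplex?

46°C

Primer base counts: A=4, T=7, G=4, C=5 → A+T=11, G+C=9
Perfect-match Tm = 2(11) + 4(9) = 22 + 36 = 58°C
Mismatches (positions where the bases are not complementary): 4 (at positions 3, 6, 10, 14)
Effective Tm = 58 − 4×3 = 58 − 12 = 46°C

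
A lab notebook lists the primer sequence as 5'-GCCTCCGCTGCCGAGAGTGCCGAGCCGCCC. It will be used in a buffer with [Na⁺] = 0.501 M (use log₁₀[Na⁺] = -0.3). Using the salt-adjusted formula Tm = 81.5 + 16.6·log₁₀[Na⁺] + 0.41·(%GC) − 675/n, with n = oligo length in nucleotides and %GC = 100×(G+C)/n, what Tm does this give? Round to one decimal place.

86.8°C

Length n = 30. Counting bases: C=14, G=10, T=3, A=3
G+C = 24, so %GC = 24/30 × 100 = 80%
Salt term: 16.6 × (-0.3) = -4.98
GC term: 0.41 × 80 = 32.8; length term: −675/30 = −22.5
Tm = 81.5 + (-4.98) + 32.8 − 22.5 = 86.82 → 86.8°C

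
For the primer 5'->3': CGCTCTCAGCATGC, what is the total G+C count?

Base counts: A=2, C=6, T=3, G=3
Total G or C: 3 + 6 = 9

9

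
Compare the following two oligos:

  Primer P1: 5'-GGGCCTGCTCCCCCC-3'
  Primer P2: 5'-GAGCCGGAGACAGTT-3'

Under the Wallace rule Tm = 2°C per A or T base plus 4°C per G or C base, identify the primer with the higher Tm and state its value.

Primer P1, 56°C

Primer P1: A+T=2, G+C=13 → Tm = 2(2)+4(13) = 56°C
Primer P2: A+T=6, G+C=9 → Tm = 2(6)+4(9) = 48°C
56°C vs 48°C → primer P1 is higher.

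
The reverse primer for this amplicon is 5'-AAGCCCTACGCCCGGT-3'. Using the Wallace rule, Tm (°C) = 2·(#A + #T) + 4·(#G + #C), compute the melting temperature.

Base counts: C=7, A=3, G=4, T=2
So N_AT = 5 and N_GC = 11.
Tm = 2(5) + 4(11) = 10 + 44 = 54°C

54°C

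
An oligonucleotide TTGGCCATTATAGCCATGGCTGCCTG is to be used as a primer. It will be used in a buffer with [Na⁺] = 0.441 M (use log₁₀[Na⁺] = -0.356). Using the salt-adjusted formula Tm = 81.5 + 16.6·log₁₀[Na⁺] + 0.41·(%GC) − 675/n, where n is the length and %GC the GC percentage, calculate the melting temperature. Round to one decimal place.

71.7°C

Length n = 26. C=7, T=8, G=7, A=4
G+C = 14, so %GC = 14/26 × 100 = 53.846%
Salt term: 16.6 × (-0.356) = -5.91
GC term: 0.41 × 53.846 = 22.077; length term: −675/26 = −25.962
Tm = 81.5 + (-5.91) + 22.077 − 25.962 = 71.705 → 71.7°C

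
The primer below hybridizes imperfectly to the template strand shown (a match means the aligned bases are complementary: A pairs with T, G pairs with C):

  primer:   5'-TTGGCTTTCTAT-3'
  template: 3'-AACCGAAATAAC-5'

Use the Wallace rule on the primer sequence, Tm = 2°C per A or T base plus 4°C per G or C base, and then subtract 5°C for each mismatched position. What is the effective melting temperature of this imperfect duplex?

Primer base counts: A=1, T=7, G=2, C=2 → A+T=8, G+C=4
Perfect-match Tm = 2(8) + 4(4) = 16 + 16 = 32°C
Mismatches (positions where the bases are not complementary): 3 (at positions 9, 11, 12)
Effective Tm = 32 − 3×5 = 32 − 15 = 17°C

17°C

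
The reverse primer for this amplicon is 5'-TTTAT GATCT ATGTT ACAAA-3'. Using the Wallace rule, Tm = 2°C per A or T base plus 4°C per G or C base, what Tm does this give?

48°C

A=7, T=9, G=2, C=2
So N_AT = 16 and N_GC = 4.
Tm = 2(16) + 4(4) = 32 + 16 = 48°C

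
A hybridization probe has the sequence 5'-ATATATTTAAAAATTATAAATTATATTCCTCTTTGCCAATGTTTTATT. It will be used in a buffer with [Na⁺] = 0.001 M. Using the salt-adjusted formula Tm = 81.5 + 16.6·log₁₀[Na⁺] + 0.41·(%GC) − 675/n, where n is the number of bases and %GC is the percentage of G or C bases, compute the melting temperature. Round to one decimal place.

23.6°C

Length n = 48. Scanning the sequence gives C=5, A=17, G=2, T=24.
G+C = 7, so %GC = 7/48 × 100 = 14.583%
Salt term: 16.6 × (-3) = -49.8
GC term: 0.41 × 14.583 = 5.979; length term: −675/48 = −14.062
Tm = 81.5 + (-49.8) + 5.979 − 14.062 = 23.617 → 23.6°C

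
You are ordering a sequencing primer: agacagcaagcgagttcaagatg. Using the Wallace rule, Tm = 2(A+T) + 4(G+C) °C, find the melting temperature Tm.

68°C

Base counts: T=3, A=9, C=4, G=7
A+T = 12, G+C = 11
Tm = 2(12) + 4(11) = 24 + 44 = 68°C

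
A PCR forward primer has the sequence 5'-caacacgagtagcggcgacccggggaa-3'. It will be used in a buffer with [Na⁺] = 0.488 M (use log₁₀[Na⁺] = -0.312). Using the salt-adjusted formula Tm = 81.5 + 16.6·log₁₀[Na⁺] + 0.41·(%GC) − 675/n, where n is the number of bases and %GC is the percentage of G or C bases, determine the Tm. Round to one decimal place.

78.7°C

Length n = 27. Base counts: T=1, G=10, A=8, C=8
G+C = 18, so %GC = 18/27 × 100 = 66.667%
Salt term: 16.6 × (-0.312) = -5.179
GC term: 0.41 × 66.667 = 27.333; length term: −675/27 = −25
Tm = 81.5 + (-5.179) + 27.333 − 25 = 78.654 → 78.7°C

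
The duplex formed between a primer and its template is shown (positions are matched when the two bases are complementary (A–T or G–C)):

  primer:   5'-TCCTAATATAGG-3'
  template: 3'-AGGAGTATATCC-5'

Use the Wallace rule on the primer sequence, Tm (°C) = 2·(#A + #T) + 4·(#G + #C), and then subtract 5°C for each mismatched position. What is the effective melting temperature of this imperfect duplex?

27°C

Primer base counts: A=4, T=4, G=2, C=2 → A+T=8, G+C=4
Perfect-match Tm = 2(8) + 4(4) = 16 + 16 = 32°C
Mismatches (positions where the bases are not complementary): 1 (at position 5)
Effective Tm = 32 − 1×5 = 32 − 5 = 27°C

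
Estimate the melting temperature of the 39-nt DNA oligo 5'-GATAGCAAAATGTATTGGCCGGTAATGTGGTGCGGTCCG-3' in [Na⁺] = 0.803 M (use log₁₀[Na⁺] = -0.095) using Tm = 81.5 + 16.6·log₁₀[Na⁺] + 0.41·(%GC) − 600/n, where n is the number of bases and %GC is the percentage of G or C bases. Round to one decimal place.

Length n = 39. Scanning the sequence gives A=9, C=6, T=10, G=14.
G+C = 20, so %GC = 20/39 × 100 = 51.282%
Salt term: 16.6 × (-0.095) = -1.577
GC term: 0.41 × 51.282 = 21.026; length term: −600/39 = −15.385
Tm = 81.5 + (-1.577) + 21.026 − 15.385 = 85.564 → 85.6°C

85.6°C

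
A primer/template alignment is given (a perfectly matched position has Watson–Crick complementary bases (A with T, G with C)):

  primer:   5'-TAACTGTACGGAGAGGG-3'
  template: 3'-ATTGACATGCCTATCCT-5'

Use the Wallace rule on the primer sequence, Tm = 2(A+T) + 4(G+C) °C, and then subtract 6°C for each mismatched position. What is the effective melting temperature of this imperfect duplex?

40°C

Primer base counts: A=5, T=3, G=7, C=2 → A+T=8, G+C=9
Perfect-match Tm = 2(8) + 4(9) = 16 + 36 = 52°C
Mismatches (positions where the bases are not complementary): 2 (at positions 13, 17)
Effective Tm = 52 − 2×6 = 52 − 12 = 40°C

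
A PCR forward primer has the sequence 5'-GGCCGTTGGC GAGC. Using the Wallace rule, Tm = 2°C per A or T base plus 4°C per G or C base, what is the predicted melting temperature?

Counting bases: G=7, T=2, C=4, A=1
So N_AT = 3 and N_GC = 11.
Tm = 2×3 + 4×11 = 50°C

50°C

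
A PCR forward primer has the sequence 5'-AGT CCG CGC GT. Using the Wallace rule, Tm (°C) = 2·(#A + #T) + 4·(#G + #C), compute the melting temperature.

38°C

G=4, C=4, T=2, A=1
A+T = 3, G+C = 8
Tm = 4·8 + 2·3 = 32 + 6 = 38°C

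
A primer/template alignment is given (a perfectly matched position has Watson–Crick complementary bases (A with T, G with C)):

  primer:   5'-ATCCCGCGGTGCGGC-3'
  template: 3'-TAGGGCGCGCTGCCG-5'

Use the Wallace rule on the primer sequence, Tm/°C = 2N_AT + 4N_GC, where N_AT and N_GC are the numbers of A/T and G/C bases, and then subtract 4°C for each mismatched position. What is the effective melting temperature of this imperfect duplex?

Primer base counts: A=1, T=2, G=6, C=6 → A+T=3, G+C=12
Perfect-match Tm = 2(3) + 4(12) = 6 + 48 = 54°C
Mismatches (positions where the bases are not complementary): 3 (at positions 9, 10, 11)
Effective Tm = 54 − 3×4 = 54 − 12 = 42°C

42°C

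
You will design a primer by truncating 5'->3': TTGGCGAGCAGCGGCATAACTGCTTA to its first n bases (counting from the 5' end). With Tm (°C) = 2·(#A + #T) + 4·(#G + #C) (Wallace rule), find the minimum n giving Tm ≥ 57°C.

First 17 bases: TTGGCGAGCAGCGGCAT → Tm = 56°C (< 57°C)
First 18 bases: TTGGCGAGCAGCGGCATA → Tm = 58°C (≥ 57°C)
Each additional base adds 2°C (A/T) or 4°C (G/C), so Tm is non-decreasing in n; n = 18 is the first length to reach 57°C.

n = 18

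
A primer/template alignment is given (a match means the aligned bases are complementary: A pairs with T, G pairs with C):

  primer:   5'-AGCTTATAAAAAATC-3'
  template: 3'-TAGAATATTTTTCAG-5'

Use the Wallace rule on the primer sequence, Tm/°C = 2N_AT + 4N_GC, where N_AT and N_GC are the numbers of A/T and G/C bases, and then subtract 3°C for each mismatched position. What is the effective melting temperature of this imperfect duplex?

Primer base counts: A=8, T=4, G=1, C=2 → A+T=12, G+C=3
Perfect-match Tm = 2(12) + 4(3) = 24 + 12 = 36°C
Mismatches (positions where the bases are not complementary): 2 (at positions 2, 13)
Effective Tm = 36 − 2×3 = 36 − 6 = 30°C

30°C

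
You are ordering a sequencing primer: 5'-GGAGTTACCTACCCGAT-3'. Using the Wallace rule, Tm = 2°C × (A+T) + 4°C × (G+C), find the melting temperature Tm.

52°C

Counting bases: G=4, C=5, T=4, A=4
So N_AT = 8 and N_GC = 9.
Tm = 2×8 + 4×9 = 52°C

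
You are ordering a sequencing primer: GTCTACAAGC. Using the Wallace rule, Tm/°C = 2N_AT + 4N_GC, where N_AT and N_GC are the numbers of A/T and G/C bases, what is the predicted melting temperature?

30°C

Counting bases: G=2, A=3, T=2, C=3
AT pairs contribute 5, GC pairs contribute 5.
Tm = 2×5 + 4×5 = 30°C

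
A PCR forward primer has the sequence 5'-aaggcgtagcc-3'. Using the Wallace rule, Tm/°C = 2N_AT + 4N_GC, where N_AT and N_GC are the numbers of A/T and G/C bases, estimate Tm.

Base counts: C=3, T=1, A=3, G=4
AT pairs contribute 4, GC pairs contribute 7.
Tm = 2(4) + 4(7) = 8 + 28 = 36°C

36°C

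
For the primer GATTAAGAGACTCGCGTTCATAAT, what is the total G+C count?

9

Base counts: C=4, G=5, A=8, T=7
Total G or C: 5 + 4 = 9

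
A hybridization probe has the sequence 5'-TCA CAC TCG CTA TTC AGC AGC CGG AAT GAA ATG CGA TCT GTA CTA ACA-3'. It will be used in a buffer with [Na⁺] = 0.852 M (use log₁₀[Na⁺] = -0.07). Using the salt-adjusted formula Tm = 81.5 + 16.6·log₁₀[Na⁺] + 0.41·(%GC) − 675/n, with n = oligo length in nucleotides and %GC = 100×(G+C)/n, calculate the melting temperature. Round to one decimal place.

Length n = 48. A=15, C=13, G=9, T=11
G+C = 22, so %GC = 22/48 × 100 = 45.833%
Salt term: 16.6 × (-0.07) = -1.162
GC term: 0.41 × 45.833 = 18.792; length term: −675/48 = −14.062
Tm = 81.5 + (-1.162) + 18.792 − 14.062 = 85.068 → 85.1°C

85.1°C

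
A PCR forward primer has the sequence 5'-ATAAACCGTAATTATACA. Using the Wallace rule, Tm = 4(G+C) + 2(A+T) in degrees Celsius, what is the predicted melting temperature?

T=5, C=3, G=1, A=9
A+T = 14, G+C = 4
Tm = 2(14) + 4(4) = 28 + 16 = 44°C

44°C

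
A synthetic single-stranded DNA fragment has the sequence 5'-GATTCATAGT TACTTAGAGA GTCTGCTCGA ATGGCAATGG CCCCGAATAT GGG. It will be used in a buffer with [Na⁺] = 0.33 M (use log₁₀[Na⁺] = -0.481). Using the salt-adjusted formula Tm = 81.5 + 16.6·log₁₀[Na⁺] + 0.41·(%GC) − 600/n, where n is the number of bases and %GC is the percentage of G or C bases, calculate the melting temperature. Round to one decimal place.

81.5°C

Length n = 53. Scanning the sequence gives C=10, G=15, A=14, T=14.
G+C = 25, so %GC = 25/53 × 100 = 47.17%
Salt term: 16.6 × (-0.481) = -7.985
GC term: 0.41 × 47.17 = 19.34; length term: −600/53 = −11.321
Tm = 81.5 + (-7.985) + 19.34 − 11.321 = 81.534 → 81.5°C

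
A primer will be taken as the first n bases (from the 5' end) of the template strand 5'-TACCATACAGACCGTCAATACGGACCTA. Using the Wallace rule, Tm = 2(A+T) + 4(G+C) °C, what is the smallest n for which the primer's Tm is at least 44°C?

n = 15

First 14 bases: TACCATACAGACCG → Tm = 42°C (< 44°C)
First 15 bases: TACCATACAGACCGT → Tm = 44°C (≥ 44°C)
Since every base adds ≥2°C, Tm only increases with n, so the threshold is first crossed at n = 15.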